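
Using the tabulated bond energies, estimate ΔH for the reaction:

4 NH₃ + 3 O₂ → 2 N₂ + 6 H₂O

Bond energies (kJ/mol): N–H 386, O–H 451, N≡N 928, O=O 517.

Bonds broken (reactants):
  N–H: 12 × 386 = 4632
  O=O: 3 × 517 = 1551
  Σ(broken) = 6183 kJ
Bonds formed (products):
  N≡N: 2 × 928 = 1856
  O–H: 12 × 451 = 5412
  Σ(formed) = 7268 kJ
ΔH = Σ(broken) − Σ(formed) = 6183 − 7268 = −1085 kJ

ΔH ≈ −1085 kJ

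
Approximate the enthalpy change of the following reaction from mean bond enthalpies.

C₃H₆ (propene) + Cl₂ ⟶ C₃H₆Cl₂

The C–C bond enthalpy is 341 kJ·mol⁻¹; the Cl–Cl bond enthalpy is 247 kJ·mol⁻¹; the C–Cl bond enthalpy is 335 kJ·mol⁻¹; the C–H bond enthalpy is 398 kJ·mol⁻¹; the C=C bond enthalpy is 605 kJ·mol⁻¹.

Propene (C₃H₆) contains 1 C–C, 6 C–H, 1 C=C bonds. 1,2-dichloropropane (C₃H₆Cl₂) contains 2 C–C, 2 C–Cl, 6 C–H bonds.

ΔH ≈ −159 kJ

Bonds broken (reactants):
  C–C: 1 × 341 = 341
  C–H: 6 × 398 = 2388
  C=C: 1 × 605 = 605
  Cl–Cl: 1 × 247 = 247
  Σ(broken) = 3581 kJ
Bonds formed (products):
  C–C: 2 × 341 = 682
  C–Cl: 2 × 335 = 670
  C–H: 6 × 398 = 2388
  Σ(formed) = 3740 kJ
ΔH = Σ(broken) − Σ(formed) = 3581 − 3740 = −159 kJ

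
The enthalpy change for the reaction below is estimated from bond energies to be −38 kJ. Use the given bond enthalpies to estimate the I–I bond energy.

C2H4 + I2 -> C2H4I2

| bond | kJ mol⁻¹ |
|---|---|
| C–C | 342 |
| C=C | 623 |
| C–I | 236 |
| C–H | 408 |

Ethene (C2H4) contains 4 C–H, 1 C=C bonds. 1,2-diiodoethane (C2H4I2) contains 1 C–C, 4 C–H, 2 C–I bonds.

D(I–I) ≈ 153 kJ/mol

Let D be the I–I bond energy.
Σ(broken) = 4×408 + 1×623 + 1×D = 2255 + D
Σ(formed) = 1×342 + 4×408 + 2×236 = 2446
ΔH = Σ(broken) − Σ(formed) = (2255 + D) − (2446) = −191 + D
Setting this equal to −38 kJ gives D = 153 kJ/mol.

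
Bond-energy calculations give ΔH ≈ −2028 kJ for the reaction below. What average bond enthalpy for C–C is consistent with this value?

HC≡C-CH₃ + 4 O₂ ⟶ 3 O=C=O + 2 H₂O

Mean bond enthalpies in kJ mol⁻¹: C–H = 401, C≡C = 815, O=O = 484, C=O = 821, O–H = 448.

Let D be the C–C bond energy.
Σ(broken) = 1×815 + 1×D + 4×401 + 4×484 = 4355 + D
Σ(formed) = 6×821 + 4×448 = 6718
ΔH = Σ(broken) − Σ(formed) = (4355 + D) − (6718) = −2363 + D
Setting this equal to −2028 kJ gives D = 335 kJ/mol.

D(C–C) ≈ 335 kJ/mol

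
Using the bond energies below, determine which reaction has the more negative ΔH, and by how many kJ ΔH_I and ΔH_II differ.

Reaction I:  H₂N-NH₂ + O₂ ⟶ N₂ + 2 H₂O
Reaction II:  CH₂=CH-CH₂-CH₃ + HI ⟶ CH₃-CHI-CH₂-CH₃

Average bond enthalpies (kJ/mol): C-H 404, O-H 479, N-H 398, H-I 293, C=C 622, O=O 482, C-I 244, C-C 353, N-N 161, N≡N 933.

Reaction I:
  Bonds broken (reactants):
    N-H: 4 × 398 = 1592
    N-N: 1 × 161 = 161
    O=O: 1 × 482 = 482
    Σ(broken) = 2235 kJ
  Bonds formed (products):
    N≡N: 1 × 933 = 933
    O-H: 4 × 479 = 1916
    Σ(formed) = 2849 kJ
  ΔH_I = 2235 − 2849 = −614 kJ
Reaction II:
  Bonds broken (reactants):
    C-C: 2 × 353 = 706
    C-H: 8 × 404 = 3232
    C=C: 1 × 622 = 622
    H-I: 1 × 293 = 293
    Σ(broken) = 4853 kJ
  Bonds formed (products):
    C-C: 3 × 353 = 1059
    C-H: 9 × 404 = 3636
    C-I: 1 × 244 = 244
    Σ(formed) = 4939 kJ
  ΔH_II = 4853 − 4939 = −86 kJ
ΔH_I − ΔH_II = −528 kJ, so reaction I has the more negative ΔH; |ΔH_I − ΔH_II| = 528 kJ.

Reaction I, by 528 kJ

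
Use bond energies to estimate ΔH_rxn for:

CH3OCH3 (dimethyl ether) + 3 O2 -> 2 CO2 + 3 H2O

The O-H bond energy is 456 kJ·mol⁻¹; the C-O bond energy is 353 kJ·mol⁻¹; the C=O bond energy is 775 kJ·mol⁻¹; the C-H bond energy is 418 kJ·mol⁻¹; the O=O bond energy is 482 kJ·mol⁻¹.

ΔH ≈ −1176 kJ

Bonds broken (reactants):
  C-H: 6 × 418 = 2508
  C-O: 2 × 353 = 706
  O=O: 3 × 482 = 1446
  Σ(broken) = 4660 kJ
Bonds formed (products):
  C=O: 4 × 775 = 3100
  O-H: 6 × 456 = 2736
  Σ(formed) = 5836 kJ
ΔH = Σ(broken) − Σ(formed) = 4660 − 5836 = −1176 kJ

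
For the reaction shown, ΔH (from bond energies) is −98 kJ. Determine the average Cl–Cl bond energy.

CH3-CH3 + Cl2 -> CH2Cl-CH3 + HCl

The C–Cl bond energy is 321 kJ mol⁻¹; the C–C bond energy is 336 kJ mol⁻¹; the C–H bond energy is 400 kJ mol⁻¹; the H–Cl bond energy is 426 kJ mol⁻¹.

D(Cl–Cl) ≈ 249 kJ/mol

Let D be the Cl–Cl bond energy.
Σ(broken) = 1×336 + 6×400 + 1×D = 2736 + D
Σ(formed) = 1×336 + 1×321 + 5×400 + 1×426 = 3083
ΔH = Σ(broken) − Σ(formed) = (2736 + D) − (3083) = −347 + D
Setting this equal to −98 kJ gives D = 249 kJ/mol.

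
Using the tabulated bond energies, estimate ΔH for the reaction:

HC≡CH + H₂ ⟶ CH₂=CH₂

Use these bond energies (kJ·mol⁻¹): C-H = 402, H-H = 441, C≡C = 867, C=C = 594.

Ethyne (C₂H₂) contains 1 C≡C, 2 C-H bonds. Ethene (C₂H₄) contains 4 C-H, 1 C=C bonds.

Bonds broken (reactants):
  C≡C: 1 × 867 = 867
  C-H: 2 × 402 = 804
  H-H: 1 × 441 = 441
  Σ(broken) = 2112 kJ
Bonds formed (products):
  C-H: 4 × 402 = 1608
  C=C: 1 × 594 = 594
  Σ(formed) = 2202 kJ
ΔH = Σ(broken) − Σ(formed) = 2112 − 2202 = −90 kJ

ΔH ≈ −90 kJ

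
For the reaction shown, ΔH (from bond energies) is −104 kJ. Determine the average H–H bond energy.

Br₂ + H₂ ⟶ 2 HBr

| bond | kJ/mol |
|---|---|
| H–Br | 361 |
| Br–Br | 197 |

Let D be the H–H bond energy.
Σ(broken) = 1×197 + 1×D = 197 + D
Σ(formed) = 2×361 = 722
ΔH = Σ(broken) − Σ(formed) = (197 + D) − (722) = −525 + D
Setting this equal to −104 kJ gives D = 421 kJ/mol.

D(H–H) ≈ 421 kJ/mol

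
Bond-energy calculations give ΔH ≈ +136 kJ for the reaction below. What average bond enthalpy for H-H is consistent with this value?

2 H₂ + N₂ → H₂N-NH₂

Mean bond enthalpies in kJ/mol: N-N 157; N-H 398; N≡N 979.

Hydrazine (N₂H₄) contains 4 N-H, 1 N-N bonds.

Let D be the H-H bond energy.
Σ(broken) = 2×D + 1×979 = 979 + 2D
Σ(formed) = 4×398 + 1×157 = 1749
ΔH = Σ(broken) − Σ(formed) = (979 + 2D) − (1749) = −770 + 2D
Setting this equal to +136 kJ gives 2D = 906, so D = 453 kJ/mol.

D(H-H) ≈ 453 kJ/mol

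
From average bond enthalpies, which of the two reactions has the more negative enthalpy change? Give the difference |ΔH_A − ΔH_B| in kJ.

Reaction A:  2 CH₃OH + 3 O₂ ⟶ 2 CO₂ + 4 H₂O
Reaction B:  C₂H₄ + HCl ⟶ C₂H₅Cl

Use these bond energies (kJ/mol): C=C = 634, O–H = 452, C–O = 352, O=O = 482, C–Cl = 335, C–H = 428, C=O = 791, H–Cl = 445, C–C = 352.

Reaction A, by 1122 kJ

Reaction A:
  Bonds broken (reactants):
    C–H: 6 × 428 = 2568
    C–O: 2 × 352 = 704
    O–H: 2 × 452 = 904
    O=O: 3 × 482 = 1446
    Σ(broken) = 5622 kJ
  Bonds formed (products):
    C=O: 4 × 791 = 3164
    O–H: 8 × 452 = 3616
    Σ(formed) = 6780 kJ
  ΔH_A = 5622 − 6780 = −1158 kJ
Reaction B:
  Bonds broken (reactants):
    C–H: 4 × 428 = 1712
    C=C: 1 × 634 = 634
    H–Cl: 1 × 445 = 445
    Σ(broken) = 2791 kJ
  Bonds formed (products):
    C–C: 1 × 352 = 352
    C–Cl: 1 × 335 = 335
    C–H: 5 × 428 = 2140
    Σ(formed) = 2827 kJ
  ΔH_B = 2791 − 2827 = −36 kJ
ΔH_A − ΔH_B = −1122 kJ, so reaction A has the more negative ΔH; |ΔH_A − ΔH_B| = 1122 kJ.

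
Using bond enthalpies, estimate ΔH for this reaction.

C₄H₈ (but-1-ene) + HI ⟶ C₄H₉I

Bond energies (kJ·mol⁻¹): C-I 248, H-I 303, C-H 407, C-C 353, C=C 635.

Bonds broken (reactants):
  C-C: 2 × 353 = 706
  C-H: 8 × 407 = 3256
  C=C: 1 × 635 = 635
  H-I: 1 × 303 = 303
  Σ(broken) = 4900 kJ
Bonds formed (products):
  C-C: 3 × 353 = 1059
  C-H: 9 × 407 = 3663
  C-I: 1 × 248 = 248
  Σ(formed) = 4970 kJ
ΔH = Σ(broken) − Σ(formed) = 4900 − 4970 = −70 kJ

ΔH ≈ −70 kJ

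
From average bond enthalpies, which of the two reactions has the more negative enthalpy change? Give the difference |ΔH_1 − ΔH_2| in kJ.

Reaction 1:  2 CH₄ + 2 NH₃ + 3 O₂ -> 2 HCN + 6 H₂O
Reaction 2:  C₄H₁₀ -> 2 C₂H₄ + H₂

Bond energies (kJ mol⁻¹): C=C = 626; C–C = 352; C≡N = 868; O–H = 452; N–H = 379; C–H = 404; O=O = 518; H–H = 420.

Reaction 1:
  Bonds broken (reactants):
    C–H: 8 × 404 = 3232
    N–H: 6 × 379 = 2274
    O=O: 3 × 518 = 1554
    Σ(broken) = 7060 kJ
  Bonds formed (products):
    C≡N: 2 × 868 = 1736
    C–H: 2 × 404 = 808
    O–H: 12 × 452 = 5424
    Σ(formed) = 7968 kJ
  ΔH_1 = 7060 − 7968 = −908 kJ
Reaction 2:
  Bonds broken (reactants):
    C–C: 3 × 352 = 1056
    C–H: 10 × 404 = 4040
    Σ(broken) = 5096 kJ
  Bonds formed (products):
    C–H: 8 × 404 = 3232
    C=C: 2 × 626 = 1252
    H–H: 1 × 420 = 420
    Σ(formed) = 4904 kJ
  ΔH_2 = 5096 − 4904 = +192 kJ
ΔH_1 − ΔH_2 = −1100 kJ, so reaction 1 has the more negative ΔH; |ΔH_1 − ΔH_2| = 1100 kJ.

Reaction 1, by 1100 kJ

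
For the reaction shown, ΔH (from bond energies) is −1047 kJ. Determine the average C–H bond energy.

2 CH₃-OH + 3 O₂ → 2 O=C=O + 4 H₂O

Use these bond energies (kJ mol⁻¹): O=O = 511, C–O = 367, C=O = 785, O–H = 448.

D(C–H) ≈ 419 kJ/mol

Let D be the C–H bond energy.
Σ(broken) = 6×D + 2×367 + 2×448 + 3×511 = 3163 + 6D
Σ(formed) = 4×785 + 8×448 = 6724
ΔH = Σ(broken) − Σ(formed) = (3163 + 6D) − (6724) = −3561 + 6D
Setting this equal to −1047 kJ gives 6D = 2514, so D = 419 kJ/mol.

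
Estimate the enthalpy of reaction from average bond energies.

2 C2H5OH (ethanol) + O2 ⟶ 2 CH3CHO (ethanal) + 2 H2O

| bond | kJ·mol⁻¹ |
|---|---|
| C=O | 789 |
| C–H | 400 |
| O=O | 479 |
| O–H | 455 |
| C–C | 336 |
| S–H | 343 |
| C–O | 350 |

Bonds broken (reactants):
  C–C: 2 × 336 = 672
  C–H: 10 × 400 = 4000
  C–O: 2 × 350 = 700
  O–H: 2 × 455 = 910
  O=O: 1 × 479 = 479
  Σ(broken) = 6761 kJ
Bonds formed (products):
  C–C: 2 × 336 = 672
  C–H: 8 × 400 = 3200
  C=O: 2 × 789 = 1578
  O–H: 4 × 455 = 1820
  Σ(formed) = 7270 kJ
ΔH = Σ(broken) − Σ(formed) = 6761 − 7270 = −509 kJ

ΔH ≈ −509 kJ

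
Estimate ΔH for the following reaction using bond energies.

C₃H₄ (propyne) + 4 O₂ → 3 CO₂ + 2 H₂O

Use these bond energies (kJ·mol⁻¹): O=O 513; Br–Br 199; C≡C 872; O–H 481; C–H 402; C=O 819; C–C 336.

Bonds broken (reactants):
  C≡C: 1 × 872 = 872
  C–C: 1 × 336 = 336
  C–H: 4 × 402 = 1608
  O=O: 4 × 513 = 2052
  Σ(broken) = 4868 kJ
Bonds formed (products):
  C=O: 6 × 819 = 4914
  O–H: 4 × 481 = 1924
  Σ(formed) = 6838 kJ
ΔH = Σ(broken) − Σ(formed) = 4868 − 6838 = −1970 kJ

ΔH ≈ −1970 kJ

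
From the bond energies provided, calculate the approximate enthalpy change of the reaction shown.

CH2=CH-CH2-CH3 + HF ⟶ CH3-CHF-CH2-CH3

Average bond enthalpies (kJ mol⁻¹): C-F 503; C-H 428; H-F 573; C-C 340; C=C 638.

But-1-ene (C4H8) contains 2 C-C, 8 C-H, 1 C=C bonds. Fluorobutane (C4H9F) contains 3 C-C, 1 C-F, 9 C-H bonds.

ΔH ≈ −60 kJ

Bonds broken (reactants):
  C-C: 2 × 340 = 680
  C-H: 8 × 428 = 3424
  C=C: 1 × 638 = 638
  H-F: 1 × 573 = 573
  Σ(broken) = 5315 kJ
Bonds formed (products):
  C-C: 3 × 340 = 1020
  C-F: 1 × 503 = 503
  C-H: 9 × 428 = 3852
  Σ(formed) = 5375 kJ
ΔH = Σ(broken) − Σ(formed) = 5315 − 5375 = −60 kJ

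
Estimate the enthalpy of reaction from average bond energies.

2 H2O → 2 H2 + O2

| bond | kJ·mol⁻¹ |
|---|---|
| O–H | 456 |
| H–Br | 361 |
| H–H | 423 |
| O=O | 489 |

ΔH ≈ +489 kJ

Bonds broken (reactants):
  O–H: 4 × 456 = 1824
  Σ(broken) = 1824 kJ
Bonds formed (products):
  H–H: 2 × 423 = 846
  O=O: 1 × 489 = 489
  Σ(formed) = 1335 kJ
ΔH = Σ(broken) − Σ(formed) = 1824 − 1335 = +489 kJ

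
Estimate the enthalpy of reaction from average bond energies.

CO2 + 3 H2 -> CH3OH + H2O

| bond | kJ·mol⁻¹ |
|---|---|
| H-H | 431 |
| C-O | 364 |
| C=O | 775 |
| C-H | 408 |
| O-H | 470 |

Bonds broken (reactants):
  C=O: 2 × 775 = 1550
  H-H: 3 × 431 = 1293
  Σ(broken) = 2843 kJ
Bonds formed (products):
  C-H: 3 × 408 = 1224
  C-O: 1 × 364 = 364
  O-H: 3 × 470 = 1410
  Σ(formed) = 2998 kJ
ΔH = Σ(broken) − Σ(formed) = 2843 − 2998 = −155 kJ

ΔH ≈ −155 kJ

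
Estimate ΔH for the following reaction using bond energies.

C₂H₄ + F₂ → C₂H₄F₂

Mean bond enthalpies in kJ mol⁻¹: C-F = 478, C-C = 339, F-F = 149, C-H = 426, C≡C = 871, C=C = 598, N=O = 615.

ΔH ≈ −548 kJ

Bonds broken (reactants):
  C-H: 4 × 426 = 1704
  C=C: 1 × 598 = 598
  F-F: 1 × 149 = 149
  Σ(broken) = 2451 kJ
Bonds formed (products):
  C-C: 1 × 339 = 339
  C-F: 2 × 478 = 956
  C-H: 4 × 426 = 1704
  Σ(formed) = 2999 kJ
ΔH = Σ(broken) − Σ(formed) = 2451 − 2999 = −548 kJ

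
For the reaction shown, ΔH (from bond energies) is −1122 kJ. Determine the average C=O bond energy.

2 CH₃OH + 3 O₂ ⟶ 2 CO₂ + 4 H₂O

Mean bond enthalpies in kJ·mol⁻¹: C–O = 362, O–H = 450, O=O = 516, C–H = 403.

Let D be the C=O bond energy.
Σ(broken) = 6×403 + 2×362 + 2×450 + 3×516 = 5590
Σ(formed) = 4×D + 8×450 = 3600 + 4D
ΔH = Σ(broken) − Σ(formed) = (5590) − (3600 + 4D) = +1990 − 4D
Setting this equal to −1122 kJ gives 4D = 3112, so D = 778 kJ/mol.

D(C=O) ≈ 778 kJ/mol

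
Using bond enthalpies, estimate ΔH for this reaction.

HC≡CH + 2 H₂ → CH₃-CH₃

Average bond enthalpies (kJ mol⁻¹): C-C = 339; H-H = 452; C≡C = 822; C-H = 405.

Bonds broken (reactants):
  C≡C: 1 × 822 = 822
  C-H: 2 × 405 = 810
  H-H: 2 × 452 = 904
  Σ(broken) = 2536 kJ
Bonds formed (products):
  C-C: 1 × 339 = 339
  C-H: 6 × 405 = 2430
  Σ(formed) = 2769 kJ
ΔH = Σ(broken) − Σ(formed) = 2536 − 2769 = −233 kJ

ΔH ≈ −233 kJ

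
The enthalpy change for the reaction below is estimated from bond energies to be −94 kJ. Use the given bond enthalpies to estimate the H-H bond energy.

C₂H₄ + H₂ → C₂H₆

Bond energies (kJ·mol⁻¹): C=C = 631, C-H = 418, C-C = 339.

Let D be the H-H bond energy.
Σ(broken) = 4×418 + 1×631 + 1×D = 2303 + D
Σ(formed) = 1×339 + 6×418 = 2847
ΔH = Σ(broken) − Σ(formed) = (2303 + D) − (2847) = −544 + D
Setting this equal to −94 kJ gives D = 450 kJ/mol.

D(H-H) ≈ 450 kJ/mol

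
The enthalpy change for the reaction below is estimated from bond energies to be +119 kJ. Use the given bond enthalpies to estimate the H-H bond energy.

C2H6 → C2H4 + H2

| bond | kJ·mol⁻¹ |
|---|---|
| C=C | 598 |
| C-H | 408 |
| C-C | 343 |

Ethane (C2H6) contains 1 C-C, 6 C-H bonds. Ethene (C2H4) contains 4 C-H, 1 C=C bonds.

Let D be the H-H bond energy.
Σ(broken) = 1×343 + 6×408 = 2791
Σ(formed) = 4×408 + 1×598 + 1×D = 2230 + D
ΔH = Σ(broken) − Σ(formed) = (2791) − (2230 + D) = +561 − D
Setting this equal to +119 kJ gives D = 442 kJ/mol.

D(H-H) ≈ 442 kJ/mol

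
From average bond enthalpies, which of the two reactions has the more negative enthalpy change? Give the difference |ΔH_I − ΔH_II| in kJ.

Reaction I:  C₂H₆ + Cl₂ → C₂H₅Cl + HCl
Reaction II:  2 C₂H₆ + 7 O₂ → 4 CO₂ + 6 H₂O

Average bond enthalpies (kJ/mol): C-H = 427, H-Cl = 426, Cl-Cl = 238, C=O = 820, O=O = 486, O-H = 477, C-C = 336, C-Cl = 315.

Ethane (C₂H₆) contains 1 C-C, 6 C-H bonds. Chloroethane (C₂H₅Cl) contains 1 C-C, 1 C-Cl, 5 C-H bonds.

Reaction I:
  Bonds broken (reactants):
    C-C: 1 × 336 = 336
    C-H: 6 × 427 = 2562
    Cl-Cl: 1 × 238 = 238
    Σ(broken) = 3136 kJ
  Bonds formed (products):
    C-C: 1 × 336 = 336
    C-Cl: 1 × 315 = 315
    C-H: 5 × 427 = 2135
    H-Cl: 1 × 426 = 426
    Σ(formed) = 3212 kJ
  ΔH_I = 3136 − 3212 = −76 kJ
Reaction II:
  Bonds broken (reactants):
    C-C: 2 × 336 = 672
    C-H: 12 × 427 = 5124
    O=O: 7 × 486 = 3402
    Σ(broken) = 9198 kJ
  Bonds formed (products):
    C=O: 8 × 820 = 6560
    O-H: 12 × 477 = 5724
    Σ(formed) = 12284 kJ
  ΔH_II = 9198 − 12284 = −3086 kJ
ΔH_I − ΔH_II = +3010 kJ, so reaction II has the more negative ΔH; |ΔH_I − ΔH_II| = 3010 kJ.

Reaction II, by 3010 kJ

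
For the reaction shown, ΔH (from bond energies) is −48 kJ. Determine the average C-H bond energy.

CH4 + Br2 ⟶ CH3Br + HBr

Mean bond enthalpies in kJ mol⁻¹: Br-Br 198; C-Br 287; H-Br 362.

Let D be the C-H bond energy.
Σ(broken) = 1×198 + 4×D = 198 + 4D
Σ(formed) = 1×287 + 3×D + 1×362 = 649 + 3D
ΔH = Σ(broken) − Σ(formed) = (198 + 4D) − (649 + 3D) = −451 + D
Setting this equal to −48 kJ gives D = 403 kJ/mol.

D(C-H) ≈ 403 kJ/mol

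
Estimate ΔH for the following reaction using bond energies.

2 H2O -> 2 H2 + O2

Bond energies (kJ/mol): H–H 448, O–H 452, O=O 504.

ΔH ≈ +408 kJ

Bonds broken (reactants):
  O–H: 4 × 452 = 1808
  Σ(broken) = 1808 kJ
Bonds formed (products):
  H–H: 2 × 448 = 896
  O=O: 1 × 504 = 504
  Σ(formed) = 1400 kJ
ΔH = Σ(broken) − Σ(formed) = 1808 − 1400 = +408 kJ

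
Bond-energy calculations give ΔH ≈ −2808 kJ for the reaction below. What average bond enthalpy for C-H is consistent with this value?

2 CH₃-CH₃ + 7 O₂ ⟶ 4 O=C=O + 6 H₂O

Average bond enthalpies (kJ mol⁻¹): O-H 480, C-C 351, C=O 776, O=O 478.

D(C-H) ≈ 426 kJ/mol

Let D be the C-H bond energy.
Σ(broken) = 2×351 + 12×D + 7×478 = 4048 + 12D
Σ(formed) = 8×776 + 12×480 = 11968
ΔH = Σ(broken) − Σ(formed) = (4048 + 12D) − (11968) = −7920 + 12D
Setting this equal to −2808 kJ gives 12D = 5112, so D = 426 kJ/mol.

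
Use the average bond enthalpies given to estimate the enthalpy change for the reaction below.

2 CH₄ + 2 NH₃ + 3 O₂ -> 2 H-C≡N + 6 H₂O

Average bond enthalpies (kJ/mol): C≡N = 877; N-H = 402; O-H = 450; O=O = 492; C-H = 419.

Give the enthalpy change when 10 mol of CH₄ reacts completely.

ΔH = −3760 kJ

Bonds broken (reactants):
  C-H: 8 × 419 = 3352
  N-H: 6 × 402 = 2412
  O=O: 3 × 492 = 1476
  Σ(broken) = 7240 kJ
Bonds formed (products):
  C≡N: 2 × 877 = 1754
  C-H: 2 × 419 = 838
  O-H: 12 × 450 = 5400
  Σ(formed) = 7992 kJ
ΔH = Σ(broken) − Σ(formed) = 7240 − 7992 = −752 kJ
For 5× the reaction as written: 5 × (−752) = −3760 kJ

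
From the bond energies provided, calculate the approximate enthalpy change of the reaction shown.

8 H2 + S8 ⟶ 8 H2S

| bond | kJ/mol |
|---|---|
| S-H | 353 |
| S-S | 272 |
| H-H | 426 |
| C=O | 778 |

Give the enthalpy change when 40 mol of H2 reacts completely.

ΔH = −320 kJ

Bonds broken (reactants):
  H-H: 8 × 426 = 3408
  S-S: 8 × 272 = 2176
  Σ(broken) = 5584 kJ
Bonds formed (products):
  S-H: 16 × 353 = 5648
  Σ(formed) = 5648 kJ
ΔH = Σ(broken) − Σ(formed) = 5584 − 5648 = −64 kJ
For 5× the reaction as written: 5 × (−64) = −320 kJ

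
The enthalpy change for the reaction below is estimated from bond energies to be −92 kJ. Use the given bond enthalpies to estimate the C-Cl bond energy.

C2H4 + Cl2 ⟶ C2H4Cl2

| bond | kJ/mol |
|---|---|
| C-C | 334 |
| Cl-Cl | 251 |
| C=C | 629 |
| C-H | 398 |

D(C-Cl) ≈ 319 kJ/mol

Let D be the C-Cl bond energy.
Σ(broken) = 4×398 + 1×629 + 1×251 = 2472
Σ(formed) = 1×334 + 2×D + 4×398 = 1926 + 2D
ΔH = Σ(broken) − Σ(formed) = (2472) − (1926 + 2D) = +546 − 2D
Setting this equal to −92 kJ gives 2D = 638, so D = 319 kJ/mol.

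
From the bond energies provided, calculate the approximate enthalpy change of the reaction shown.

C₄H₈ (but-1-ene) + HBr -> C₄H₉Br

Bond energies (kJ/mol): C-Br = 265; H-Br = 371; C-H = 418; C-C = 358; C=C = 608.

ΔH ≈ −62 kJ

Bonds broken (reactants):
  C-C: 2 × 358 = 716
  C-H: 8 × 418 = 3344
  C=C: 1 × 608 = 608
  H-Br: 1 × 371 = 371
  Σ(broken) = 5039 kJ
Bonds formed (products):
  C-Br: 1 × 265 = 265
  C-C: 3 × 358 = 1074
  C-H: 9 × 418 = 3762
  Σ(formed) = 5101 kJ
ΔH = Σ(broken) − Σ(formed) = 5039 − 5101 = −62 kJ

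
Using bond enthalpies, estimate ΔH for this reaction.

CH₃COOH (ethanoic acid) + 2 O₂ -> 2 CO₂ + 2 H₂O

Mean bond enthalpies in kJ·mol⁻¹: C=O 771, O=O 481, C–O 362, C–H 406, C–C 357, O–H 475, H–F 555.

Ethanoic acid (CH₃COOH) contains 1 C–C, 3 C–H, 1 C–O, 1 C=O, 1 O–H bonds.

Bonds broken (reactants):
  C–C: 1 × 357 = 357
  C–H: 3 × 406 = 1218
  C–O: 1 × 362 = 362
  C=O: 1 × 771 = 771
  O–H: 1 × 475 = 475
  O=O: 2 × 481 = 962
  Σ(broken) = 4145 kJ
Bonds formed (products):
  C=O: 4 × 771 = 3084
  O–H: 4 × 475 = 1900
  Σ(formed) = 4984 kJ
ΔH = Σ(broken) − Σ(formed) = 4145 − 4984 = −839 kJ

ΔH ≈ −839 kJ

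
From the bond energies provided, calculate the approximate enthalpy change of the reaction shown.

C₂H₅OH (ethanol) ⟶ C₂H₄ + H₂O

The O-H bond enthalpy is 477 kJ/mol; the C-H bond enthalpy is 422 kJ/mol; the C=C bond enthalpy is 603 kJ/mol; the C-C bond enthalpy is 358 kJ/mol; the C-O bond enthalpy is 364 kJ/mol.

Bonds broken (reactants):
  C-C: 1 × 358 = 358
  C-H: 5 × 422 = 2110
  C-O: 1 × 364 = 364
  O-H: 1 × 477 = 477
  Σ(broken) = 3309 kJ
Bonds formed (products):
  C-H: 4 × 422 = 1688
  C=C: 1 × 603 = 603
  O-H: 2 × 477 = 954
  Σ(formed) = 3245 kJ
ΔH = Σ(broken) − Σ(formed) = 3309 − 3245 = +64 kJ

ΔH ≈ +64 kJ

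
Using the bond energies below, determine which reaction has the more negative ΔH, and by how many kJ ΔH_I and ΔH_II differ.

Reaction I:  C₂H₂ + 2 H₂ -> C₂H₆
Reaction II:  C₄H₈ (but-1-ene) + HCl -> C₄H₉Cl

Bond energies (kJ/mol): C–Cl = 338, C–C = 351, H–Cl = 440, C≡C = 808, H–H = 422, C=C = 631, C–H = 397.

Reaction I:
  Bonds broken (reactants):
    C≡C: 1 × 808 = 808
    C–H: 2 × 397 = 794
    H–H: 2 × 422 = 844
    Σ(broken) = 2446 kJ
  Bonds formed (products):
    C–C: 1 × 351 = 351
    C–H: 6 × 397 = 2382
    Σ(formed) = 2733 kJ
  ΔH_I = 2446 − 2733 = −287 kJ
Reaction II:
  Bonds broken (reactants):
    C–C: 2 × 351 = 702
    C–H: 8 × 397 = 3176
    C=C: 1 × 631 = 631
    H–Cl: 1 × 440 = 440
    Σ(broken) = 4949 kJ
  Bonds formed (products):
    C–C: 3 × 351 = 1053
    C–Cl: 1 × 338 = 338
    C–H: 9 × 397 = 3573
    Σ(formed) = 4964 kJ
  ΔH_II = 4949 − 4964 = −15 kJ
ΔH_I − ΔH_II = −272 kJ, so reaction I has the more negative ΔH; |ΔH_I − ΔH_II| = 272 kJ.

Reaction I, by 272 kJ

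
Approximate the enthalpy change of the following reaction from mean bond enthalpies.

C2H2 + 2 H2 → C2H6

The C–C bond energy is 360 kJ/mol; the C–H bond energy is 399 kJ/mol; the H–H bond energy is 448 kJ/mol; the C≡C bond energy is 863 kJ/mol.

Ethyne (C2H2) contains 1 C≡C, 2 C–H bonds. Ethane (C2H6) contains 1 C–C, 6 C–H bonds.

ΔH ≈ −197 kJ

Bonds broken (reactants):
  C≡C: 1 × 863 = 863
  C–H: 2 × 399 = 798
  H–H: 2 × 448 = 896
  Σ(broken) = 2557 kJ
Bonds formed (products):
  C–C: 1 × 360 = 360
  C–H: 6 × 399 = 2394
  Σ(formed) = 2754 kJ
ΔH = Σ(broken) − Σ(formed) = 2557 − 2754 = −197 kJ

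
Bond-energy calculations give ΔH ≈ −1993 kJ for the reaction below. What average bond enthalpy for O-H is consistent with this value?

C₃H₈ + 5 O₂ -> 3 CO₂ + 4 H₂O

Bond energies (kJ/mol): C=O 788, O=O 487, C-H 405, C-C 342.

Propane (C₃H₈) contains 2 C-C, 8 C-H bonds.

D(O-H) ≈ 453 kJ/mol

Let D be the O-H bond energy.
Σ(broken) = 2×342 + 8×405 + 5×487 = 6359
Σ(formed) = 6×788 + 8×D = 4728 + 8D
ΔH = Σ(broken) − Σ(formed) = (6359) − (4728 + 8D) = +1631 − 8D
Setting this equal to −1993 kJ gives 8D = 3624, so D = 453 kJ/mol.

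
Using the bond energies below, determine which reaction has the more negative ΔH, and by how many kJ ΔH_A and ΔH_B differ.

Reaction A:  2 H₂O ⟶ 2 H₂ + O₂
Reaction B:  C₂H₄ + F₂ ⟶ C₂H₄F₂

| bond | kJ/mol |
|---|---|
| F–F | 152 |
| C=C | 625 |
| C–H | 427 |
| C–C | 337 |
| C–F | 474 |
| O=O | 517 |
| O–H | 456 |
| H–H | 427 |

Reaction A:
  Bonds broken (reactants):
    O–H: 4 × 456 = 1824
    Σ(broken) = 1824 kJ
  Bonds formed (products):
    H–H: 2 × 427 = 854
    O=O: 1 × 517 = 517
    Σ(formed) = 1371 kJ
  ΔH_A = 1824 − 1371 = +453 kJ
Reaction B:
  Bonds broken (reactants):
    C–H: 4 × 427 = 1708
    C=C: 1 × 625 = 625
    F–F: 1 × 152 = 152
    Σ(broken) = 2485 kJ
  Bonds formed (products):
    C–C: 1 × 337 = 337
    C–F: 2 × 474 = 948
    C–H: 4 × 427 = 1708
    Σ(formed) = 2993 kJ
  ΔH_B = 2485 − 2993 = −508 kJ
ΔH_A − ΔH_B = +961 kJ, so reaction B has the more negative ΔH; |ΔH_A − ΔH_B| = 961 kJ.

Reaction B, by 961 kJ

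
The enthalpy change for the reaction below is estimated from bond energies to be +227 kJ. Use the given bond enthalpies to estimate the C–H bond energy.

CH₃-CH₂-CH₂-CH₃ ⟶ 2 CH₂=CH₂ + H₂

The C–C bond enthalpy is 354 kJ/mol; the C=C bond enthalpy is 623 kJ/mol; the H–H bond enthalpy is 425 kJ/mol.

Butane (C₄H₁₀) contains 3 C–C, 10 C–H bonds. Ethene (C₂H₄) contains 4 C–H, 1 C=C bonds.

D(C–H) ≈ 418 kJ/mol

Let D be the C–H bond energy.
Σ(broken) = 3×354 + 10×D = 1062 + 10D
Σ(formed) = 8×D + 2×623 + 1×425 = 1671 + 8D
ΔH = Σ(broken) − Σ(formed) = (1062 + 10D) − (1671 + 8D) = −609 + 2D
Setting this equal to +227 kJ gives 2D = 836, so D = 418 kJ/mol.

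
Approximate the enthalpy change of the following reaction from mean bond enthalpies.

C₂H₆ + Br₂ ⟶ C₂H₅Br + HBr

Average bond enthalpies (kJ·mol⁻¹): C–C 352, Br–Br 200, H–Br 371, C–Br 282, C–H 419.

ΔH ≈ −34 kJ

Bonds broken (reactants):
  Br–Br: 1 × 200 = 200
  C–C: 1 × 352 = 352
  C–H: 6 × 419 = 2514
  Σ(broken) = 3066 kJ
Bonds formed (products):
  C–Br: 1 × 282 = 282
  C–C: 1 × 352 = 352
  C–H: 5 × 419 = 2095
  H–Br: 1 × 371 = 371
  Σ(formed) = 3100 kJ
ΔH = Σ(broken) − Σ(formed) = 3066 − 3100 = −34 kJ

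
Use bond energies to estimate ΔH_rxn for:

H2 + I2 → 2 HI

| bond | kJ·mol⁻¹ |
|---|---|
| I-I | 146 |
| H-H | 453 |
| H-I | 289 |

Bonds broken (reactants):
  H-H: 1 × 453 = 453
  I-I: 1 × 146 = 146
  Σ(broken) = 599 kJ
Bonds formed (products):
  H-I: 2 × 289 = 578
  Σ(formed) = 578 kJ
ΔH = Σ(broken) − Σ(formed) = 599 − 578 = +21 kJ

ΔH ≈ +21 kJ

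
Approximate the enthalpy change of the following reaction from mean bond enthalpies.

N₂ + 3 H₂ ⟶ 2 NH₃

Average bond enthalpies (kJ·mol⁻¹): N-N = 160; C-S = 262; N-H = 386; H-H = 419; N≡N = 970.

ΔH ≈ −89 kJ

Bonds broken (reactants):
  H-H: 3 × 419 = 1257
  N≡N: 1 × 970 = 970
  Σ(broken) = 2227 kJ
Bonds formed (products):
  N-H: 6 × 386 = 2316
  Σ(formed) = 2316 kJ
ΔH = Σ(broken) − Σ(formed) = 2227 − 2316 = −89 kJ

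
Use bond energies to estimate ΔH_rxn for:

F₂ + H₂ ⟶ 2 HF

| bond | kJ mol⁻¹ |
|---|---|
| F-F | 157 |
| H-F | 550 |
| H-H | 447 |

Bonds broken (reactants):
  F-F: 1 × 157 = 157
  H-H: 1 × 447 = 447
  Σ(broken) = 604 kJ
Bonds formed (products):
  H-F: 2 × 550 = 1100
  Σ(formed) = 1100 kJ
ΔH = Σ(broken) − Σ(formed) = 604 − 1100 = −496 kJ

ΔH ≈ −496 kJ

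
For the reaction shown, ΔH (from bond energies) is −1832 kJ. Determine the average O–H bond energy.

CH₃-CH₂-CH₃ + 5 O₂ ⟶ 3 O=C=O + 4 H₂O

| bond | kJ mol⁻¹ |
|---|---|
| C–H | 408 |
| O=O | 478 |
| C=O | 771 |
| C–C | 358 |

D(O–H) ≈ 447 kJ/mol

Let D be the O–H bond energy.
Σ(broken) = 2×358 + 8×408 + 5×478 = 6370
Σ(formed) = 6×771 + 8×D = 4626 + 8D
ΔH = Σ(broken) − Σ(formed) = (6370) − (4626 + 8D) = +1744 − 8D
Setting this equal to −1832 kJ gives 8D = 3576, so D = 447 kJ/mol.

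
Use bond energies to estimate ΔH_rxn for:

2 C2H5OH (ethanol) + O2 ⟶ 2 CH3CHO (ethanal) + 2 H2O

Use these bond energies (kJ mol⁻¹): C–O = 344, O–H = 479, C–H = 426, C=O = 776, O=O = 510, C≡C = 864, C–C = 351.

ΔH ≈ −460 kJ

Bonds broken (reactants):
  C–C: 2 × 351 = 702
  C–H: 10 × 426 = 4260
  C–O: 2 × 344 = 688
  O–H: 2 × 479 = 958
  O=O: 1 × 510 = 510
  Σ(broken) = 7118 kJ
Bonds formed (products):
  C–C: 2 × 351 = 702
  C–H: 8 × 426 = 3408
  C=O: 2 × 776 = 1552
  O–H: 4 × 479 = 1916
  Σ(formed) = 7578 kJ
ΔH = Σ(broken) − Σ(formed) = 7118 − 7578 = −460 kJ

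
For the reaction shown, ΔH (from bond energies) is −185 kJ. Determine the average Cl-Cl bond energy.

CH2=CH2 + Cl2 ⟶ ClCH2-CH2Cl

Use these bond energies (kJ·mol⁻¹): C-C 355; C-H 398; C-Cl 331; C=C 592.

Let D be the Cl-Cl bond energy.
Σ(broken) = 4×398 + 1×592 + 1×D = 2184 + D
Σ(formed) = 1×355 + 2×331 + 4×398 = 2609
ΔH = Σ(broken) − Σ(formed) = (2184 + D) − (2609) = −425 + D
Setting this equal to −185 kJ gives D = 240 kJ/mol.

D(Cl-Cl) ≈ 240 kJ/mol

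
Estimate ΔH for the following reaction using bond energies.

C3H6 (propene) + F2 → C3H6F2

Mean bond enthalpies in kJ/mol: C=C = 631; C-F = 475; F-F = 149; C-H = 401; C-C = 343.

Bonds broken (reactants):
  C-C: 1 × 343 = 343
  C-H: 6 × 401 = 2406
  C=C: 1 × 631 = 631
  F-F: 1 × 149 = 149
  Σ(broken) = 3529 kJ
Bonds formed (products):
  C-C: 2 × 343 = 686
  C-F: 2 × 475 = 950
  C-H: 6 × 401 = 2406
  Σ(formed) = 4042 kJ
ΔH = Σ(broken) − Σ(formed) = 3529 − 4042 = −513 kJ

ΔH ≈ −513 kJ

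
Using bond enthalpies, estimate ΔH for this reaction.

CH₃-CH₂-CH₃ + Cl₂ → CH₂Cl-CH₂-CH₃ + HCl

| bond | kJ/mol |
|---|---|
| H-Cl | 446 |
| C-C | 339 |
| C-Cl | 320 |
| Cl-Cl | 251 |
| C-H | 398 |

ΔH ≈ −117 kJ

Bonds broken (reactants):
  C-C: 2 × 339 = 678
  C-H: 8 × 398 = 3184
  Cl-Cl: 1 × 251 = 251
  Σ(broken) = 4113 kJ
Bonds formed (products):
  C-C: 2 × 339 = 678
  C-Cl: 1 × 320 = 320
  C-H: 7 × 398 = 2786
  H-Cl: 1 × 446 = 446
  Σ(formed) = 4230 kJ
ΔH = Σ(broken) − Σ(formed) = 4113 − 4230 = −117 kJ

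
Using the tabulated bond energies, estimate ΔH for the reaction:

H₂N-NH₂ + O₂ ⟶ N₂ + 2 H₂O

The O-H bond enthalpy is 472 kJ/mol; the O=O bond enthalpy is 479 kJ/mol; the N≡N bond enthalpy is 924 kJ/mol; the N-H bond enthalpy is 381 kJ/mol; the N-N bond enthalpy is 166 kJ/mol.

Bonds broken (reactants):
  N-H: 4 × 381 = 1524
  N-N: 1 × 166 = 166
  O=O: 1 × 479 = 479
  Σ(broken) = 2169 kJ
Bonds formed (products):
  N≡N: 1 × 924 = 924
  O-H: 4 × 472 = 1888
  Σ(formed) = 2812 kJ
ΔH = Σ(broken) − Σ(formed) = 2169 − 2812 = −643 kJ

ΔH ≈ −643 kJ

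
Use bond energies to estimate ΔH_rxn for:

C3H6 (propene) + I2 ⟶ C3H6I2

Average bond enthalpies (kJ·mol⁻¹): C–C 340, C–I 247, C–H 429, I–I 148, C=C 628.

ΔH ≈ −58 kJ

Bonds broken (reactants):
  C–C: 1 × 340 = 340
  C–H: 6 × 429 = 2574
  C=C: 1 × 628 = 628
  I–I: 1 × 148 = 148
  Σ(broken) = 3690 kJ
Bonds formed (products):
  C–C: 2 × 340 = 680
  C–H: 6 × 429 = 2574
  C–I: 2 × 247 = 494
  Σ(formed) = 3748 kJ
ΔH = Σ(broken) − Σ(formed) = 3690 − 3748 = −58 kJ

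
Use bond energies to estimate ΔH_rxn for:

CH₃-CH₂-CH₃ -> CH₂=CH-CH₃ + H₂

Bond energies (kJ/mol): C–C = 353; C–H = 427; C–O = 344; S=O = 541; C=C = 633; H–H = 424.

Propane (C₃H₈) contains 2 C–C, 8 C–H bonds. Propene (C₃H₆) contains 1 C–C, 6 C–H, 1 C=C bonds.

Bonds broken (reactants):
  C–C: 2 × 353 = 706
  C–H: 8 × 427 = 3416
  Σ(broken) = 4122 kJ
Bonds formed (products):
  C–C: 1 × 353 = 353
  C–H: 6 × 427 = 2562
  C=C: 1 × 633 = 633
  H–H: 1 × 424 = 424
  Σ(formed) = 3972 kJ
ΔH = Σ(broken) − Σ(formed) = 4122 − 3972 = +150 kJ

ΔH ≈ +150 kJ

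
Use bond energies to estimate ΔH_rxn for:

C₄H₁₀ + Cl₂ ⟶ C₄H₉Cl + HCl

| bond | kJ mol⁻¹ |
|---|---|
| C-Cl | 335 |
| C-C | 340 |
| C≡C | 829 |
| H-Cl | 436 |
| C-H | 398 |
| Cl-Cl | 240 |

Bonds broken (reactants):
  C-C: 3 × 340 = 1020
  C-H: 10 × 398 = 3980
  Cl-Cl: 1 × 240 = 240
  Σ(broken) = 5240 kJ
Bonds formed (products):
  C-C: 3 × 340 = 1020
  C-Cl: 1 × 335 = 335
  C-H: 9 × 398 = 3582
  H-Cl: 1 × 436 = 436
  Σ(formed) = 5373 kJ
ΔH = Σ(broken) − Σ(formed) = 5240 − 5373 = −133 kJ

ΔH ≈ −133 kJ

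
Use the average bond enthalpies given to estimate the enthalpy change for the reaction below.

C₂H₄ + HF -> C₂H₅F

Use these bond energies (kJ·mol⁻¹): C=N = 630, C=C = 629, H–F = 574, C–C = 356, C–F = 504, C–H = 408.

Bonds broken (reactants):
  C–H: 4 × 408 = 1632
  C=C: 1 × 629 = 629
  H–F: 1 × 574 = 574
  Σ(broken) = 2835 kJ
Bonds formed (products):
  C–C: 1 × 356 = 356
  C–F: 1 × 504 = 504
  C–H: 5 × 408 = 2040
  Σ(formed) = 2900 kJ
ΔH = Σ(broken) − Σ(formed) = 2835 − 2900 = −65 kJ

ΔH ≈ −65 kJ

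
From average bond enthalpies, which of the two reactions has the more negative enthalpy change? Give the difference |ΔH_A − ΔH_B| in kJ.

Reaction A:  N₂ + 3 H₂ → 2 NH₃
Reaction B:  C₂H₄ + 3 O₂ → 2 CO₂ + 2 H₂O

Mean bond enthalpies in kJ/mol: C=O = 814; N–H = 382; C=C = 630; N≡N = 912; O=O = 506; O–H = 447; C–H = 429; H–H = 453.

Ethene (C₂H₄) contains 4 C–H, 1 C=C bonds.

Reaction B, by 1159 kJ

Reaction A:
  Bonds broken (reactants):
    H–H: 3 × 453 = 1359
    N≡N: 1 × 912 = 912
    Σ(broken) = 2271 kJ
  Bonds formed (products):
    N–H: 6 × 382 = 2292
    Σ(formed) = 2292 kJ
  ΔH_A = 2271 − 2292 = −21 kJ
Reaction B:
  Bonds broken (reactants):
    C–H: 4 × 429 = 1716
    C=C: 1 × 630 = 630
    O=O: 3 × 506 = 1518
    Σ(broken) = 3864 kJ
  Bonds formed (products):
    C=O: 4 × 814 = 3256
    O–H: 4 × 447 = 1788
    Σ(formed) = 5044 kJ
  ΔH_B = 3864 − 5044 = −1180 kJ
ΔH_A − ΔH_B = +1159 kJ, so reaction B has the more negative ΔH; |ΔH_A − ΔH_B| = 1159 kJ.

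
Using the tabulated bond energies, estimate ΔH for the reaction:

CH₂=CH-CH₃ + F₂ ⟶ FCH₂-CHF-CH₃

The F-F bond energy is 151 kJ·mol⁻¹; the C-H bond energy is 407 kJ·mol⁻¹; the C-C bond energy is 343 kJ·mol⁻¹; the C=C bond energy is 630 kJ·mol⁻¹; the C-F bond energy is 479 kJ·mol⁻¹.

Bonds broken (reactants):
  C-C: 1 × 343 = 343
  C-H: 6 × 407 = 2442
  C=C: 1 × 630 = 630
  F-F: 1 × 151 = 151
  Σ(broken) = 3566 kJ
Bonds formed (products):
  C-C: 2 × 343 = 686
  C-F: 2 × 479 = 958
  C-H: 6 × 407 = 2442
  Σ(formed) = 4086 kJ
ΔH = Σ(broken) − Σ(formed) = 3566 − 4086 = −520 kJ

ΔH ≈ −520 kJ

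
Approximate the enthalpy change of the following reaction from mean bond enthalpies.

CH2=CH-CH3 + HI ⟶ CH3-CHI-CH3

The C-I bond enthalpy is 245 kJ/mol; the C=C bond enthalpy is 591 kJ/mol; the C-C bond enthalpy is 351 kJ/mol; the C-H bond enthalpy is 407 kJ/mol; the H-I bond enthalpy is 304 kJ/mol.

Bonds broken (reactants):
  C-C: 1 × 351 = 351
  C-H: 6 × 407 = 2442
  C=C: 1 × 591 = 591
  H-I: 1 × 304 = 304
  Σ(broken) = 3688 kJ
Bonds formed (products):
  C-C: 2 × 351 = 702
  C-H: 7 × 407 = 2849
  C-I: 1 × 245 = 245
  Σ(formed) = 3796 kJ
ΔH = Σ(broken) − Σ(formed) = 3688 − 3796 = −108 kJ

ΔH ≈ −108 kJ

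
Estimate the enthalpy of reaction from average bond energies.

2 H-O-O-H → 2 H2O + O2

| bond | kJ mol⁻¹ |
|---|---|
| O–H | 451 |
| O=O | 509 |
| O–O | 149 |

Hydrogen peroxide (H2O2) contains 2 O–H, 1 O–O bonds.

Bonds broken (reactants):
  O–H: 4 × 451 = 1804
  O–O: 2 × 149 = 298
  Σ(broken) = 2102 kJ
Bonds formed (products):
  O–H: 4 × 451 = 1804
  O=O: 1 × 509 = 509
  Σ(formed) = 2313 kJ
ΔH = Σ(broken) − Σ(formed) = 2102 − 2313 = −211 kJ

ΔH ≈ −211 kJ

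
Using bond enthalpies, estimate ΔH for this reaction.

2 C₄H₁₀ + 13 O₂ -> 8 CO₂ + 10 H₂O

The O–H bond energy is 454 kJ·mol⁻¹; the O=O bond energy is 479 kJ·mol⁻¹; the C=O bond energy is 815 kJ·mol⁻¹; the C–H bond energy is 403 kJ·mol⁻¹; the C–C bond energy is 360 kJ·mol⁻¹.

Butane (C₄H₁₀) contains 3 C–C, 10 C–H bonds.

ΔH ≈ −5673 kJ

Bonds broken (reactants):
  C–C: 6 × 360 = 2160
  C–H: 20 × 403 = 8060
  O=O: 13 × 479 = 6227
  Σ(broken) = 16447 kJ
Bonds formed (products):
  C=O: 16 × 815 = 13040
  O–H: 20 × 454 = 9080
  Σ(formed) = 22120 kJ
ΔH = Σ(broken) − Σ(formed) = 16447 − 22120 = −5673 kJ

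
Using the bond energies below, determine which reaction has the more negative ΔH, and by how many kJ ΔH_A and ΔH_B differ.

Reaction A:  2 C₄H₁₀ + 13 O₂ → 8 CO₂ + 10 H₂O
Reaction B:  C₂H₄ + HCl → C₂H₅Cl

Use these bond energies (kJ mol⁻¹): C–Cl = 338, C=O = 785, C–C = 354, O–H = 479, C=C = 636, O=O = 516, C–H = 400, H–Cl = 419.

Reaction A, by 5271 kJ

Reaction A:
  Bonds broken (reactants):
    C–C: 6 × 354 = 2124
    C–H: 20 × 400 = 8000
    O=O: 13 × 516 = 6708
    Σ(broken) = 16832 kJ
  Bonds formed (products):
    C=O: 16 × 785 = 12560
    O–H: 20 × 479 = 9580
    Σ(formed) = 22140 kJ
  ΔH_A = 16832 − 22140 = −5308 kJ
Reaction B:
  Bonds broken (reactants):
    C–H: 4 × 400 = 1600
    C=C: 1 × 636 = 636
    H–Cl: 1 × 419 = 419
    Σ(broken) = 2655 kJ
  Bonds formed (products):
    C–C: 1 × 354 = 354
    C–Cl: 1 × 338 = 338
    C–H: 5 × 400 = 2000
    Σ(formed) = 2692 kJ
  ΔH_B = 2655 − 2692 = −37 kJ
ΔH_A − ΔH_B = −5271 kJ, so reaction A has the more negative ΔH; |ΔH_A − ΔH_B| = 5271 kJ.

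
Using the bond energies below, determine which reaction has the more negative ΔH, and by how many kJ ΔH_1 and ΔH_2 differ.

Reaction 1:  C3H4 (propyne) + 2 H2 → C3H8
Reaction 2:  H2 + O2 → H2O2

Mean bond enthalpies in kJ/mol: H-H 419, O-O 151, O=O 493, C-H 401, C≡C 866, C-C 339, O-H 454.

Reaction 1:
  Bonds broken (reactants):
    C≡C: 1 × 866 = 866
    C-C: 1 × 339 = 339
    C-H: 4 × 401 = 1604
    H-H: 2 × 419 = 838
    Σ(broken) = 3647 kJ
  Bonds formed (products):
    C-C: 2 × 339 = 678
    C-H: 8 × 401 = 3208
    Σ(formed) = 3886 kJ
  ΔH_1 = 3647 − 3886 = −239 kJ
Reaction 2:
  Bonds broken (reactants):
    H-H: 1 × 419 = 419
    O=O: 1 × 493 = 493
    Σ(broken) = 912 kJ
  Bonds formed (products):
    O-H: 2 × 454 = 908
    O-O: 1 × 151 = 151
    Σ(formed) = 1059 kJ
  ΔH_2 = 912 − 1059 = −147 kJ
ΔH_1 − ΔH_2 = −92 kJ, so reaction 1 has the more negative ΔH; |ΔH_1 − ΔH_2| = 92 kJ.

Reaction 1, by 92 kJ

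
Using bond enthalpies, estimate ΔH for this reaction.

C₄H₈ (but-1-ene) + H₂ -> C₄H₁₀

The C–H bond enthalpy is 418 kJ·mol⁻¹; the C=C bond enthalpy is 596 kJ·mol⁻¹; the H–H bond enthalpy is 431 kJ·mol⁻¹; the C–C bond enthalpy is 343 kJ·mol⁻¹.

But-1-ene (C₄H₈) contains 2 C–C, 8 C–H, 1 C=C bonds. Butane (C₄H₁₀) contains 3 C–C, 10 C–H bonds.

Bonds broken (reactants):
  C–C: 2 × 343 = 686
  C–H: 8 × 418 = 3344
  C=C: 1 × 596 = 596
  H–H: 1 × 431 = 431
  Σ(broken) = 5057 kJ
Bonds formed (products):
  C–C: 3 × 343 = 1029
  C–H: 10 × 418 = 4180
  Σ(formed) = 5209 kJ
ΔH = Σ(broken) − Σ(formed) = 5057 − 5209 = −152 kJ

ΔH ≈ −152 kJ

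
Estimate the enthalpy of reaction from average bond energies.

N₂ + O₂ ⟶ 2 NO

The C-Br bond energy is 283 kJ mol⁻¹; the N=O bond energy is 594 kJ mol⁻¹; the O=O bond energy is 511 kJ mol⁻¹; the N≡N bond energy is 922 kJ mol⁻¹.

ΔH ≈ +245 kJ

Bonds broken (reactants):
  N≡N: 1 × 922 = 922
  O=O: 1 × 511 = 511
  Σ(broken) = 1433 kJ
Bonds formed (products):
  N=O: 2 × 594 = 1188
  Σ(formed) = 1188 kJ
ΔH = Σ(broken) − Σ(formed) = 1433 − 1188 = +245 kJ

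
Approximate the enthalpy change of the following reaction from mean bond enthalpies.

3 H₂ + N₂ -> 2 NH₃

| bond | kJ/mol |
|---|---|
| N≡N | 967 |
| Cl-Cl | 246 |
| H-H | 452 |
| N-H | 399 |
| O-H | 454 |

Bonds broken (reactants):
  H-H: 3 × 452 = 1356
  N≡N: 1 × 967 = 967
  Σ(broken) = 2323 kJ
Bonds formed (products):
  N-H: 6 × 399 = 2394
  Σ(formed) = 2394 kJ
ΔH = Σ(broken) − Σ(formed) = 2323 − 2394 = −71 kJ

ΔH ≈ −71 kJ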